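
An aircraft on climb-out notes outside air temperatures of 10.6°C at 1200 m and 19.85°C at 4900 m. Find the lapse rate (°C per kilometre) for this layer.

Γ = −ΔT/Δz = (10.6 − 19.85) / (4900 − 1200) m
  = -9.25°C / 3.7 km = -2.5°C/km

-2.5°C/km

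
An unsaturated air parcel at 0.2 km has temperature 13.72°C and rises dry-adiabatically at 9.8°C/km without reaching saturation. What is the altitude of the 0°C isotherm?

Height above start = (13.72 − 0) / 9.8 = 1.4 km
Altitude = 200 m + 1400 m = 1600 m

1.6 km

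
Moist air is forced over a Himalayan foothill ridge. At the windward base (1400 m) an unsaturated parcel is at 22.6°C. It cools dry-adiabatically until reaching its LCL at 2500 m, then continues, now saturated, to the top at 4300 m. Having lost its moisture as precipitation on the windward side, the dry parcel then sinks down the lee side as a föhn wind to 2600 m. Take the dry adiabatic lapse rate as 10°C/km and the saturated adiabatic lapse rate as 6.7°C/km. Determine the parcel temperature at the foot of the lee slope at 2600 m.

1400–2500 m, dry: Δz = 1.1 km ⇒ ΔT = -11°C; T = 11.6°C
2500–4300 m, saturated: Δz = 1.8 km ⇒ ΔT = -12.06°C; T = -0.46°C
4300–2600 m, dry descent: Δz = 1.7 km ⇒ ΔT = +17°C; T = 16.54°C

16.54°C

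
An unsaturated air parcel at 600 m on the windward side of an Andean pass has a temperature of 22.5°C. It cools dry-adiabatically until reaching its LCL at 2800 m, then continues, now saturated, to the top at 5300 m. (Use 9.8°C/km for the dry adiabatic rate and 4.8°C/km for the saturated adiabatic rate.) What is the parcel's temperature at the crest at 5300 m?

600 → 2800 m (dry, 9.8°C/km): ΔT = -9.8 × 2.2 = -21.56°C → T = 0.94°C
2800 → 5300 m (saturated, 4.8°C/km): ΔT = -4.8 × 2.5 = -12°C → T = -11.06°C

-11.06°C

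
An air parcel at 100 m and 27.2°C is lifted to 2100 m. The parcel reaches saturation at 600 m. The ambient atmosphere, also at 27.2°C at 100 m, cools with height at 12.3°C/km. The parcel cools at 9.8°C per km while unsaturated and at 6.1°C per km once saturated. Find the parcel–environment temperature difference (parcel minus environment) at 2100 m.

Parcel:
  From 100 m to 600 m (dry): cools by 9.8 × 0.5 = 4.9°C, giving 22.3°C.
  From 600 m to 2100 m (saturated): cools by 6.1 × 1.5 = 9.15°C, giving 13.15°C.
Environment:
  From 100 m to 2100 m (environment): cools by 12.3 × 2 = 24.6°C, giving 2.6°C.
T_parcel − T_env = 13.15 − 2.6 = +10.55°C

+10.55°C (parcel warmer than environment)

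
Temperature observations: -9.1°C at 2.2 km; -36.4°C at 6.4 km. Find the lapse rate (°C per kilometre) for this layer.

6.5°C/km

Γ = −ΔT/Δz = (-9.1 − (-36.4)) / (6400 − 2200) m
  = 27.3°C / 4.2 km = 6.5°C/km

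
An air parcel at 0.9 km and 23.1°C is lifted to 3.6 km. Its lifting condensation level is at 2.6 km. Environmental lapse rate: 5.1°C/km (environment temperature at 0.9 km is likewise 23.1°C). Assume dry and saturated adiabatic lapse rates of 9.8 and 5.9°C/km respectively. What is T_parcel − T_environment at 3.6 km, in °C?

-8.79°C (parcel cooler than environment)

Parcel:
  900–2600 m, dry: Δz = 1.7 km ⇒ ΔT = -16.66°C; T = 6.44°C
  2600–3600 m, saturated: Δz = 1 km ⇒ ΔT = -5.9°C; T = 0.54°C
Environment:
  900–3600 m, environment: Δz = 2.7 km ⇒ ΔT = -13.77°C; T = 9.33°C
T_parcel − T_env = 0.54 − 9.33 = -8.79°C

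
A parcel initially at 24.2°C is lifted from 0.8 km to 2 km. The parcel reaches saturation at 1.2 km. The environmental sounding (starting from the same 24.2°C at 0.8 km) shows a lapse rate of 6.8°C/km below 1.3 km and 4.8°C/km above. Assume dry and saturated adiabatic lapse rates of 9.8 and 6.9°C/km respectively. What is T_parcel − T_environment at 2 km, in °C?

-2.68°C (parcel cooler than environment)

Parcel:
  800 → 1200 m (dry, 9.8°C/km): ΔT = -9.8 × 0.4 = -3.92°C → T = 20.28°C
  1200 → 2000 m (saturated, 6.9°C/km): ΔT = -6.9 × 0.8 = -5.52°C → T = 14.76°C
Environment:
  800 → 1300 m (environment, lower layer, 6.8°C/km): ΔT = -6.8 × 0.5 = -3.4°C → T = 20.8°C
  1300 → 2000 m (environment, upper layer, 4.8°C/km): ΔT = -4.8 × 0.7 = -3.36°C → T = 17.44°C
T_parcel − T_env = 14.76 − 17.44 = -2.68°C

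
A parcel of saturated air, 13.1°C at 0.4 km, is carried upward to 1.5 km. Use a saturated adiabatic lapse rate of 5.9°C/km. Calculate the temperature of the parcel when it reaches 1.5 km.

6.61°C

400 → 1500 m (saturated adiabatic, 5.9°C/km): ΔT = -5.9 × 1.1 = -6.49°C → T = 6.61°C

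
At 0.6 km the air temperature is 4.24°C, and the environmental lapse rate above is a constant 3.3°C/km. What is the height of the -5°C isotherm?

Height above start = (4.24 − (-5)) / 3.3 = 2.8 km
Altitude = 600 m + 2800 m = 3400 m

3.4 km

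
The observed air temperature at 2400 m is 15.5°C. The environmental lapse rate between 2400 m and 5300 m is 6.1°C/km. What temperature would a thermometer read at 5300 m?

From 2400 m to 5300 m (environmental): cools by 6.1 × 2.9 = 17.69°C, giving -2.19°C.

-2.19°C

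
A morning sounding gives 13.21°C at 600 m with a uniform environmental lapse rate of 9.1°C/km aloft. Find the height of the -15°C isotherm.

Height above start = (13.21 − (-15)) / 9.1 = 3.1 km
Altitude = 600 m + 3100 m = 3700 m

3700 m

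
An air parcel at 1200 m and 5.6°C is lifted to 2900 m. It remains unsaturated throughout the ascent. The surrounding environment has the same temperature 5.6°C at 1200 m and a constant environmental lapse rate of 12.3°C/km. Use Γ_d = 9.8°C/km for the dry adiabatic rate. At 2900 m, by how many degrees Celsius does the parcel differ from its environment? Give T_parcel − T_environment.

+4.25°C (parcel warmer than environment)

Parcel:
  1200 → 2900 m (dry, 9.8°C/km): ΔT = -9.8 × 1.7 = -16.66°C → T = -11.06°C
Environment:
  1200 → 2900 m (environment, 12.3°C/km): ΔT = -12.3 × 1.7 = -20.91°C → T = -15.31°C
T_parcel − T_env = -11.06 − (-15.31) = +4.25°C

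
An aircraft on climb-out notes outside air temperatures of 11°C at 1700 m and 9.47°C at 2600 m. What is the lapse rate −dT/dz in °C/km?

Γ = −ΔT/Δz = (11 − 9.47) / (2600 − 1700) m
  = 1.53°C / 0.9 km = 1.7°C/km

1.7°C/km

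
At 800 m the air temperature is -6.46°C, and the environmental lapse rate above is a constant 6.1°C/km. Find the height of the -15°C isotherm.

2200 m

Height above start = (-6.46 − (-15)) / 6.1 = 1.4 km
Altitude = 800 m + 1400 m = 2200 m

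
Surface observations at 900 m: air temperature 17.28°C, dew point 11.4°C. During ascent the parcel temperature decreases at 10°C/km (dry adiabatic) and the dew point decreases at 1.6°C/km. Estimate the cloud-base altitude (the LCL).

T and T_d converge at 10 − 1.6 = 8.4°C per km
Height above start = (17.28 − 11.4) / 8.4 = 0.7 km
LCL altitude = 900 m + 700 m = 1600 m

1600 m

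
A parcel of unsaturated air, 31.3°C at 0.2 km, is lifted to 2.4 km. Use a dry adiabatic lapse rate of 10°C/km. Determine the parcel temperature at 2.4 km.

9.3°C

200–2400 m, dry adiabatic: Δz = 2.2 km ⇒ ΔT = -22°C; T = 9.3°C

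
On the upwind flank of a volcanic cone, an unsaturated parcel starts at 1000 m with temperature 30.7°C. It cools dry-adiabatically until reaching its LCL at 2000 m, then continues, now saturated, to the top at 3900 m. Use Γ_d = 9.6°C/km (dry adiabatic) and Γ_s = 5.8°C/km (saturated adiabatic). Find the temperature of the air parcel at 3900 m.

From 1000 m to 2000 m (dry): cools by 9.6 × 1 = 9.6°C, giving 21.1°C.
From 2000 m to 3900 m (saturated): cools by 5.8 × 1.9 = 11.02°C, giving 10.08°C.

10.08°C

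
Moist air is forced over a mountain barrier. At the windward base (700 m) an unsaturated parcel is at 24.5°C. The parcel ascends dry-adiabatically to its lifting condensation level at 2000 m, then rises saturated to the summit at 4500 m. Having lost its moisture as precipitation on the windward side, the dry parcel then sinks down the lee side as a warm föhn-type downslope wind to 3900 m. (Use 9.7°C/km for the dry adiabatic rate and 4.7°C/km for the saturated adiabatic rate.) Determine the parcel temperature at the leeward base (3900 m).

5.96°C

700–2000 m, dry: Δz = 1.3 km ⇒ ΔT = -12.61°C; T = 11.89°C
2000–4500 m, saturated: Δz = 2.5 km ⇒ ΔT = -11.75°C; T = 0.14°C
4500–3900 m, dry descent: Δz = 0.6 km ⇒ ΔT = +5.82°C; T = 5.96°C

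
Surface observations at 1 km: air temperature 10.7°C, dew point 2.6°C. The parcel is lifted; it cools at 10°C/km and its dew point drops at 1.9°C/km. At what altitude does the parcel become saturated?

T and T_d converge at 10 − 1.9 = 8.1°C per km
Height above start = (10.7 − 2.6) / 8.1 = 1 km
LCL altitude = 1000 m + 1000 m = 2000 m

2 km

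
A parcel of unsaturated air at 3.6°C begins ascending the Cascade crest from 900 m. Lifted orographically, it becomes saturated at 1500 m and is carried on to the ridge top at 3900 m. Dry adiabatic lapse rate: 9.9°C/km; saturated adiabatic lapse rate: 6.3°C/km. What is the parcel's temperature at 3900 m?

From 900 m to 1500 m (dry): cools by 9.9 × 0.6 = 5.94°C, giving -2.34°C.
From 1500 m to 3900 m (saturated): cools by 6.3 × 2.4 = 15.12°C, giving -17.46°C.

-17.46°C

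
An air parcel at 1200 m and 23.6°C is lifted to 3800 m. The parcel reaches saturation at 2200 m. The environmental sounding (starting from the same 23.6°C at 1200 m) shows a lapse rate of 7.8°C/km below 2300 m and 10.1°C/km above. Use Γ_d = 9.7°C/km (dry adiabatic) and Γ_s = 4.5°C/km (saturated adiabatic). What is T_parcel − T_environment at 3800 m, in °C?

Parcel:
  1200–2200 m, dry: Δz = 1 km ⇒ ΔT = -9.7°C; T = 13.9°C
  2200–3800 m, saturated: Δz = 1.6 km ⇒ ΔT = -7.2°C; T = 6.7°C
Environment:
  1200–2300 m, environment, lower layer: Δz = 1.1 km ⇒ ΔT = -8.58°C; T = 15.02°C
  2300–3800 m, environment, upper layer: Δz = 1.5 km ⇒ ΔT = -15.15°C; T = -0.13°C
T_parcel − T_env = 6.7 − (-0.13) = +6.83°C

+6.83°C (parcel warmer than environment)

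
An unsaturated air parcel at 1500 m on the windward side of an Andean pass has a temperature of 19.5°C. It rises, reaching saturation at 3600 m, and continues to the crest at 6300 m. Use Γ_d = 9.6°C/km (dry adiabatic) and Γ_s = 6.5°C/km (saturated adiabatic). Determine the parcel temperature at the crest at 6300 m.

-18.21°C

1500 → 3600 m (dry, 9.6°C/km): ΔT = -9.6 × 2.1 = -20.16°C → T = -0.66°C
3600 → 6300 m (saturated, 6.5°C/km): ΔT = -6.5 × 2.7 = -17.55°C → T = -18.21°C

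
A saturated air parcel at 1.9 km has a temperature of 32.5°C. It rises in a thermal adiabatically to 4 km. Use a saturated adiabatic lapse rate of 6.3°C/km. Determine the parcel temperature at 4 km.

19.27°C

1900 → 4000 m (saturated adiabatic, 6.3°C/km): ΔT = -6.3 × 2.1 = -13.23°C → T = 19.27°C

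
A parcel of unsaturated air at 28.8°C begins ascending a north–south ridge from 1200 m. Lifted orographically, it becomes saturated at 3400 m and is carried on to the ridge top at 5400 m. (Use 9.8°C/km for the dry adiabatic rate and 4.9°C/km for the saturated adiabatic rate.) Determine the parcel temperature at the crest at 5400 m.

-2.56°C

Dry to 3400 m: -9.8 × 2.2 km = -21.56°C, so T = 7.24°C.
Saturated to 5400 m: -4.9 × 2 km = -9.8°C, so T = -2.56°C.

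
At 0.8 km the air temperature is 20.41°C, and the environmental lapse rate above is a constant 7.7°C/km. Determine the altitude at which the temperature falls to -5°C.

Height above start = (20.41 − (-5)) / 7.7 = 3.3 km
Altitude = 800 m + 3300 m = 4100 m

4.1 km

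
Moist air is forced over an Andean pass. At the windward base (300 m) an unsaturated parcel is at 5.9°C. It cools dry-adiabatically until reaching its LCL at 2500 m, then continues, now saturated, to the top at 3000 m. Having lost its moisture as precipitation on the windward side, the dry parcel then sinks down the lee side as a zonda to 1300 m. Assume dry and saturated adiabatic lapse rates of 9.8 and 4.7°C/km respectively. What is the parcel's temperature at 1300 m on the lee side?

From 300 m to 2500 m (dry): cools by 9.8 × 2.2 = 21.56°C, giving -15.66°C.
From 2500 m to 3000 m (saturated): cools by 4.7 × 0.5 = 2.35°C, giving -18.01°C.
From 3000 m to 1300 m (dry descent): warms by 9.8 × 1.7 = 16.66°C, giving -1.35°C.

-1.35°C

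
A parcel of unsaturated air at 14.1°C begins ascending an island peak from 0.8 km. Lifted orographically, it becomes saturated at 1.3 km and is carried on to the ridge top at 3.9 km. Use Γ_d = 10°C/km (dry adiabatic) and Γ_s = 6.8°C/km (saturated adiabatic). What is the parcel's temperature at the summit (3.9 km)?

800–1300 m, dry: Δz = 0.5 km ⇒ ΔT = -5°C; T = 9.1°C
1300–3900 m, saturated: Δz = 2.6 km ⇒ ΔT = -17.68°C; T = -8.58°C

-8.58°C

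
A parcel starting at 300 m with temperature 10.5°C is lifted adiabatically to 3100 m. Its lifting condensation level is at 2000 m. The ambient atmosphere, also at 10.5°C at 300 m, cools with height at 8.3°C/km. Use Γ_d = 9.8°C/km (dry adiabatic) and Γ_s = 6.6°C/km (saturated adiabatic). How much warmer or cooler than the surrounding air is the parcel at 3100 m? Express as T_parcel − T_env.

Parcel:
  Dry to 2000 m: -9.8 × 1.7 km = -16.66°C, so T = -6.16°C.
  Saturated to 3100 m: -6.6 × 1.1 km = -7.26°C, so T = -13.42°C.
Environment:
  Environment to 3100 m: -8.3 × 2.8 km = -23.24°C, so T = -12.74°C.
T_parcel − T_env = -13.42 − (-12.74) = -0.68°C

-0.68°C (parcel cooler than environment)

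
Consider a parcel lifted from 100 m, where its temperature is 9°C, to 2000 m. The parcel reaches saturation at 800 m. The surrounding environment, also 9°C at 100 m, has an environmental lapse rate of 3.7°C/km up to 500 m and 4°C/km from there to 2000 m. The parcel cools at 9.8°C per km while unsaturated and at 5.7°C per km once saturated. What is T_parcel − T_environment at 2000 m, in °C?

Parcel:
  100–800 m, dry: Δz = 0.7 km ⇒ ΔT = -6.86°C; T = 2.14°C
  800–2000 m, saturated: Δz = 1.2 km ⇒ ΔT = -6.84°C; T = -4.7°C
Environment:
  100–500 m, environment, lower layer: Δz = 0.4 km ⇒ ΔT = -1.48°C; T = 7.52°C
  500–2000 m, environment, upper layer: Δz = 1.5 km ⇒ ΔT = -6°C; T = 1.52°C
T_parcel − T_env = -4.7 − 1.52 = -6.22°C

-6.22°C (parcel cooler than environment)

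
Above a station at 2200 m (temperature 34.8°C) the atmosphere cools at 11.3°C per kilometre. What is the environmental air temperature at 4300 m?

2200 → 4300 m (environmental, 11.3°C/km): ΔT = -11.3 × 2.1 = -23.73°C → T = 11.07°C

11.07°C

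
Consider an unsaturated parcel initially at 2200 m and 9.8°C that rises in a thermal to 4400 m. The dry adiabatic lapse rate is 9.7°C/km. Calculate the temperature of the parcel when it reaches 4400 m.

2200–4400 m, dry adiabatic: Δz = 2.2 km ⇒ ΔT = -21.34°C; T = -11.54°C

-11.54°C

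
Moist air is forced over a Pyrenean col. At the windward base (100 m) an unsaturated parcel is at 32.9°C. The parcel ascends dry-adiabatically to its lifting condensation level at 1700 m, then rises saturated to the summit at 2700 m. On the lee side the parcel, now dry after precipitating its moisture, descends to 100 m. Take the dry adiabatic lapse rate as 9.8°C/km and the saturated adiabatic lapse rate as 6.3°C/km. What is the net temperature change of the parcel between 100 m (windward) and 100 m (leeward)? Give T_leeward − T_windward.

100–1700 m, dry: Δz = 1.6 km ⇒ ΔT = -15.68°C; T = 17.22°C
1700–2700 m, saturated: Δz = 1 km ⇒ ΔT = -6.3°C; T = 10.92°C
2700–100 m, dry descent: Δz = 2.6 km ⇒ ΔT = +25.48°C; T = 36.4°C
Net change vs windward start: 36.4 − 32.9 = +3.5°C

+3.5°C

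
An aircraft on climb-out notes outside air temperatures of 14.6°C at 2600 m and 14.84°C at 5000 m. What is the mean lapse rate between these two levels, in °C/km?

-0.1°C/km

Γ = −ΔT/Δz = (14.6 − 14.84) / (5000 − 2600) m
  = -0.24°C / 2.4 km = -0.1°C/km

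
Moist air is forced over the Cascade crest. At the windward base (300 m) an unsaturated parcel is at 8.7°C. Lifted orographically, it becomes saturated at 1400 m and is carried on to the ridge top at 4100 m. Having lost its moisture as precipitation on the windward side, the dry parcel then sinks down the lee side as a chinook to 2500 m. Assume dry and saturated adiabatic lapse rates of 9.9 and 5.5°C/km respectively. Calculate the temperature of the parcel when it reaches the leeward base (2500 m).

300–1400 m, dry: Δz = 1.1 km ⇒ ΔT = -10.89°C; T = -2.19°C
1400–4100 m, saturated: Δz = 2.7 km ⇒ ΔT = -14.85°C; T = -17.04°C
4100–2500 m, dry descent: Δz = 1.6 km ⇒ ΔT = +15.84°C; T = -1.2°C

-1.2°C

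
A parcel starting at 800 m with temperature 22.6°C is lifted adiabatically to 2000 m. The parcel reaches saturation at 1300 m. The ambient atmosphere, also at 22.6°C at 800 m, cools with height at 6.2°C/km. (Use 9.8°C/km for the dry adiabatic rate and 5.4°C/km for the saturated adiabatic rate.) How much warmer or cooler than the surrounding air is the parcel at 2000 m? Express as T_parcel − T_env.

-1.24°C (parcel cooler than environment)

Parcel:
  800–1300 m, dry: Δz = 0.5 km ⇒ ΔT = -4.9°C; T = 17.7°C
  1300–2000 m, saturated: Δz = 0.7 km ⇒ ΔT = -3.78°C; T = 13.92°C
Environment:
  800–2000 m, environment: Δz = 1.2 km ⇒ ΔT = -7.44°C; T = 15.16°C
T_parcel − T_env = 13.92 − 15.16 = -1.24°C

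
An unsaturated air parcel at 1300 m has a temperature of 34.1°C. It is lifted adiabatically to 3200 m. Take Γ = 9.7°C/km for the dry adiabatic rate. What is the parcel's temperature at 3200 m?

15.67°C

1300 → 3200 m (dry adiabatic, 9.7°C/km): ΔT = -9.7 × 1.9 = -18.43°C → T = 15.67°C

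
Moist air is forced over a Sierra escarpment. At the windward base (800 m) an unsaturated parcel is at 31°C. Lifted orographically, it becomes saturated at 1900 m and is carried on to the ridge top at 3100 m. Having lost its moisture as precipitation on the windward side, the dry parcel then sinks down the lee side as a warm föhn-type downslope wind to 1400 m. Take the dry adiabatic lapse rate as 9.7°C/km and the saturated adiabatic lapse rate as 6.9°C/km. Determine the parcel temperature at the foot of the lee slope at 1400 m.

28.54°C

From 800 m to 1900 m (dry): cools by 9.7 × 1.1 = 10.67°C, giving 20.33°C.
From 1900 m to 3100 m (saturated): cools by 6.9 × 1.2 = 8.28°C, giving 12.05°C.
From 3100 m to 1400 m (dry descent): warms by 9.7 × 1.7 = 16.49°C, giving 28.54°C.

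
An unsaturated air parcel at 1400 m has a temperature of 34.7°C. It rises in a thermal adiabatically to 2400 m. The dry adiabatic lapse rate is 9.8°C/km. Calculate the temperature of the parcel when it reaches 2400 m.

1400 → 2400 m (dry adiabatic, 9.8°C/km): ΔT = -9.8 × 1 = -9.8°C → T = 24.9°C

24.9°C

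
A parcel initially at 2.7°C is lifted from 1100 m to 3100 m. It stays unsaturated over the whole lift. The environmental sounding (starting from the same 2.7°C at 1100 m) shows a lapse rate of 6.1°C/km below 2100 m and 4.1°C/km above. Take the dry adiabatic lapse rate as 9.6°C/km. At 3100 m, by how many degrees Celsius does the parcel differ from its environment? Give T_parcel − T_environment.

-9°C (parcel cooler than environment)

Parcel:
  1100–3100 m, dry: Δz = 2 km ⇒ ΔT = -19.2°C; T = -16.5°C
Environment:
  1100–2100 m, environment, lower layer: Δz = 1 km ⇒ ΔT = -6.1°C; T = -3.4°C
  2100–3100 m, environment, upper layer: Δz = 1 km ⇒ ΔT = -4.1°C; T = -7.5°C
T_parcel − T_env = -16.5 − (-7.5) = -9°C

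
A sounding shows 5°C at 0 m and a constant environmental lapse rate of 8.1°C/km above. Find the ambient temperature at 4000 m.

-27.4°C

0–4000 m, environmental: Δz = 4 km ⇒ ΔT = -32.4°C; T = -27.4°C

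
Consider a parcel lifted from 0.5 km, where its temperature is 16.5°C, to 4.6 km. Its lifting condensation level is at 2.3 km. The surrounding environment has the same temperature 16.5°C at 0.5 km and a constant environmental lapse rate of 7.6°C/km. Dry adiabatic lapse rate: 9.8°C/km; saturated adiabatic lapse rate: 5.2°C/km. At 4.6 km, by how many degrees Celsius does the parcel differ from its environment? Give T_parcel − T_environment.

+1.56°C (parcel warmer than environment)

Parcel:
  From 500 m to 2300 m (dry): cools by 9.8 × 1.8 = 17.64°C, giving -1.14°C.
  From 2300 m to 4600 m (saturated): cools by 5.2 × 2.3 = 11.96°C, giving -13.1°C.
Environment:
  From 500 m to 4600 m (environment): cools by 7.6 × 4.1 = 31.16°C, giving -14.66°C.
T_parcel − T_env = -13.1 − (-14.66) = +1.56°C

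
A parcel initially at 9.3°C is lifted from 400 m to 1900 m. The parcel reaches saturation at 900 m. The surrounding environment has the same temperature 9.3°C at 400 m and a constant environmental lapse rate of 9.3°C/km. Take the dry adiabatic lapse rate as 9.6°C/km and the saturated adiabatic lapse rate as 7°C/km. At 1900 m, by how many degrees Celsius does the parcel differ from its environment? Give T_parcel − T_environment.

+2.15°C (parcel warmer than environment)

Parcel:
  From 400 m to 900 m (dry): cools by 9.6 × 0.5 = 4.8°C, giving 4.5°C.
  From 900 m to 1900 m (saturated): cools by 7 × 1 = 7°C, giving -2.5°C.
Environment:
  From 400 m to 1900 m (environment): cools by 9.3 × 1.5 = 13.95°C, giving -4.65°C.
T_parcel − T_env = -2.5 − (-4.65) = +2.15°C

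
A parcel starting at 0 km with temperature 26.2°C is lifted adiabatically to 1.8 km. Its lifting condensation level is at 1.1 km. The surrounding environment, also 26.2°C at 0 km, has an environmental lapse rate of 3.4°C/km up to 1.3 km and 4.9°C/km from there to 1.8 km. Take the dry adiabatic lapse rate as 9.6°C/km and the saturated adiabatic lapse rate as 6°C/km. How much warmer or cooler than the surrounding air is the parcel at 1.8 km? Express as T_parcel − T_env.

Parcel:
  0–1100 m, dry: Δz = 1.1 km ⇒ ΔT = -10.56°C; T = 15.64°C
  1100–1800 m, saturated: Δz = 0.7 km ⇒ ΔT = -4.2°C; T = 11.44°C
Environment:
  0–1300 m, environment, lower layer: Δz = 1.3 km ⇒ ΔT = -4.42°C; T = 21.78°C
  1300–1800 m, environment, upper layer: Δz = 0.5 km ⇒ ΔT = -2.45°C; T = 19.33°C
T_parcel − T_env = 11.44 − 19.33 = -7.89°C

-7.89°C (parcel cooler than environment)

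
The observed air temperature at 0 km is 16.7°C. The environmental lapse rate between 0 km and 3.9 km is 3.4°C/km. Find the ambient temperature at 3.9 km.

3.44°C

Environmental to 3900 m: -3.4 × 3.9 km = -13.26°C, so T = 3.44°C.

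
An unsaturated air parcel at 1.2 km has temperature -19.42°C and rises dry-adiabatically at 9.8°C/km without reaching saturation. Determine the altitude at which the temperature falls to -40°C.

3.3 km

Height above start = (-19.42 − (-40)) / 9.8 = 2.1 km
Altitude = 1200 m + 2100 m = 3300 m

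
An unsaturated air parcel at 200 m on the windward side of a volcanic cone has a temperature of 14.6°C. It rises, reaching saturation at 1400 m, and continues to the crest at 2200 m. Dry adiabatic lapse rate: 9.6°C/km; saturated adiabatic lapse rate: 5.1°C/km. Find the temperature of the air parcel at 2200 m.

-1°C

Dry to 1400 m: -9.6 × 1.2 km = -11.52°C, so T = 3.08°C.
Saturated to 2200 m: -5.1 × 0.8 km = -4.08°C, so T = -1°C.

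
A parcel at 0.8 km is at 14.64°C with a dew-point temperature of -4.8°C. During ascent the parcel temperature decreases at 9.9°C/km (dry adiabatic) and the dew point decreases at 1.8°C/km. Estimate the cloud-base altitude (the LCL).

T and T_d converge at 9.9 − 1.8 = 8.1°C per km
Height above start = (14.64 − (-4.8)) / 8.1 = 2.4 km
LCL altitude = 800 m + 2400 m = 3200 m

3.2 km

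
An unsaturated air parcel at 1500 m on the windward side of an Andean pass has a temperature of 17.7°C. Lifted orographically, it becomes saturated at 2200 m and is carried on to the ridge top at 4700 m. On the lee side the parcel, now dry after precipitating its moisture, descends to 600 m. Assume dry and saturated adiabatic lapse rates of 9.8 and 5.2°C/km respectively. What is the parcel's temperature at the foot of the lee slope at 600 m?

1500 → 2200 m (dry, 9.8°C/km): ΔT = -9.8 × 0.7 = -6.86°C → T = 10.84°C
2200 → 4700 m (saturated, 5.2°C/km): ΔT = -5.2 × 2.5 = -13°C → T = -2.16°C
4700 → 600 m (dry descent, 9.8°C/km): ΔT = +9.8 × 4.1 = +40.18°C → T = 38.02°C

38.02°C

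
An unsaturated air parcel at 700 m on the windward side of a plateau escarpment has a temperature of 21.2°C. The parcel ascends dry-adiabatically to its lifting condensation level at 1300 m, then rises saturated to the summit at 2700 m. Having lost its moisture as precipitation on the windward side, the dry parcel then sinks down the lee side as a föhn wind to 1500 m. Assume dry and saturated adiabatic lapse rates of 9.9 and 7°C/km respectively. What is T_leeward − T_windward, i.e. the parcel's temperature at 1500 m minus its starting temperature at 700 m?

700 → 1300 m (dry, 9.9°C/km): ΔT = -9.9 × 0.6 = -5.94°C → T = 15.26°C
1300 → 2700 m (saturated, 7°C/km): ΔT = -7 × 1.4 = -9.8°C → T = 5.46°C
2700 → 1500 m (dry descent, 9.9°C/km): ΔT = +9.9 × 1.2 = +11.88°C → T = 17.34°C
Net change vs windward start: 17.34 − 21.2 = -3.86°C

-3.86°C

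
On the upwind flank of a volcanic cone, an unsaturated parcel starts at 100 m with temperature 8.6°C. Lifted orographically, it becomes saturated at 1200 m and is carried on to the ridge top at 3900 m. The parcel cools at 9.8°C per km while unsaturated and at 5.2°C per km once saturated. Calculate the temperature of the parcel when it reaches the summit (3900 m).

-16.22°C

100 → 1200 m (dry, 9.8°C/km): ΔT = -9.8 × 1.1 = -10.78°C → T = -2.18°C
1200 → 3900 m (saturated, 5.2°C/km): ΔT = -5.2 × 2.7 = -14.04°C → T = -16.22°C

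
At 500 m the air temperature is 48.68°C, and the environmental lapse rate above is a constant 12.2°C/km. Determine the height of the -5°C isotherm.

4900 m

Height above start = (48.68 − (-5)) / 12.2 = 4.4 km
Altitude = 500 m + 4400 m = 4900 m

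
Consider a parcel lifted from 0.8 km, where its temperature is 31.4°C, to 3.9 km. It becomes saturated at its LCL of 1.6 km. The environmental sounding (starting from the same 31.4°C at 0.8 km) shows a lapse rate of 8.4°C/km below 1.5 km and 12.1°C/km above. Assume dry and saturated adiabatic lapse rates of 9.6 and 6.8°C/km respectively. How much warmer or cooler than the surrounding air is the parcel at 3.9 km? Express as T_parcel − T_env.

Parcel:
  800–1600 m, dry: Δz = 0.8 km ⇒ ΔT = -7.68°C; T = 23.72°C
  1600–3900 m, saturated: Δz = 2.3 km ⇒ ΔT = -15.64°C; T = 8.08°C
Environment:
  800–1500 m, environment, lower layer: Δz = 0.7 km ⇒ ΔT = -5.88°C; T = 25.52°C
  1500–3900 m, environment, upper layer: Δz = 2.4 km ⇒ ΔT = -29.04°C; T = -3.52°C
T_parcel − T_env = 8.08 − (-3.52) = +11.6°C

+11.6°C (parcel warmer than environment)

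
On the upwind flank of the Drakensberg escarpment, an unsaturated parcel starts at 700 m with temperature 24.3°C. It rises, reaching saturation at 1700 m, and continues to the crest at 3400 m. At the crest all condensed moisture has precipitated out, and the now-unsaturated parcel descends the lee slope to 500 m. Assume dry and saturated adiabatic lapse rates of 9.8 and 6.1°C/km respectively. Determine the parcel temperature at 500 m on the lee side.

700 → 1700 m (dry, 9.8°C/km): ΔT = -9.8 × 1 = -9.8°C → T = 14.5°C
1700 → 3400 m (saturated, 6.1°C/km): ΔT = -6.1 × 1.7 = -10.37°C → T = 4.13°C
3400 → 500 m (dry descent, 9.8°C/km): ΔT = +9.8 × 2.9 = +28.42°C → T = 32.55°C

32.55°C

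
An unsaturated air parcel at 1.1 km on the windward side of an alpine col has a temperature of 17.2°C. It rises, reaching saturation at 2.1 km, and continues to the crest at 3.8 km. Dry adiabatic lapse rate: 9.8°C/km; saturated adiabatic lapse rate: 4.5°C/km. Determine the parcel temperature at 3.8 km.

-0.25°C

1100 → 2100 m (dry, 9.8°C/km): ΔT = -9.8 × 1 = -9.8°C → T = 7.4°C
2100 → 3800 m (saturated, 4.5°C/km): ΔT = -4.5 × 1.7 = -7.65°C → T = -0.25°C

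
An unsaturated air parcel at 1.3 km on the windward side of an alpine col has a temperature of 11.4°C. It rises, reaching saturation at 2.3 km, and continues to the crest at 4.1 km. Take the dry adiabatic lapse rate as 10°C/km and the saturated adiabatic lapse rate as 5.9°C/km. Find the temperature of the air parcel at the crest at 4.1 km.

1300–2300 m, dry: Δz = 1 km ⇒ ΔT = -10°C; T = 1.4°C
2300–4100 m, saturated: Δz = 1.8 km ⇒ ΔT = -10.62°C; T = -9.22°C

-9.22°C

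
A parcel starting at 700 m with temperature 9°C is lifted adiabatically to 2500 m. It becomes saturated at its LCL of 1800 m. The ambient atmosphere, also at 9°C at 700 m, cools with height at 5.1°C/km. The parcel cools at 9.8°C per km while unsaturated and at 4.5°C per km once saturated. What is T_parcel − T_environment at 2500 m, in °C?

-4.75°C (parcel cooler than environment)

Parcel:
  Dry to 1800 m: -9.8 × 1.1 km = -10.78°C, so T = -1.78°C.
  Saturated to 2500 m: -4.5 × 0.7 km = -3.15°C, so T = -4.93°C.
Environment:
  Environment to 2500 m: -5.1 × 1.8 km = -9.18°C, so T = -0.18°C.
T_parcel − T_env = -4.93 − (-0.18) = -4.75°C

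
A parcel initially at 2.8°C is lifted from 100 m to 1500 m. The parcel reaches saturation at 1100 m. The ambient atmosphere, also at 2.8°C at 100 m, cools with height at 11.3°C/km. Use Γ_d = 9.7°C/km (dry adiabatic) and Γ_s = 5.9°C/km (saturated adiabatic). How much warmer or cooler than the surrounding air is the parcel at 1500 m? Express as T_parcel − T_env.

Parcel:
  From 100 m to 1100 m (dry): cools by 9.7 × 1 = 9.7°C, giving -6.9°C.
  From 1100 m to 1500 m (saturated): cools by 5.9 × 0.4 = 2.36°C, giving -9.26°C.
Environment:
  From 100 m to 1500 m (environment): cools by 11.3 × 1.4 = 15.82°C, giving -13.02°C.
T_parcel − T_env = -9.26 − (-13.02) = +3.76°C

+3.76°C (parcel warmer than environment)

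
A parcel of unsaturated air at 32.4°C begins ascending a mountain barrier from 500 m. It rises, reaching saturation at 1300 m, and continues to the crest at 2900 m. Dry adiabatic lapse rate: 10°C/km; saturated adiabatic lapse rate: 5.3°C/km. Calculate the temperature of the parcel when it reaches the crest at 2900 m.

500 → 1300 m (dry, 10°C/km): ΔT = -10 × 0.8 = -8°C → T = 24.4°C
1300 → 2900 m (saturated, 5.3°C/km): ΔT = -5.3 × 1.6 = -8.48°C → T = 15.92°C

15.92°C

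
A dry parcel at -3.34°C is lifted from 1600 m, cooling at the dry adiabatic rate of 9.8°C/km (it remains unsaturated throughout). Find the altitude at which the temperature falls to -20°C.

3300 m

Height above start = (-3.34 − (-20)) / 9.8 = 1.7 km
Altitude = 1600 m + 1700 m = 3300 m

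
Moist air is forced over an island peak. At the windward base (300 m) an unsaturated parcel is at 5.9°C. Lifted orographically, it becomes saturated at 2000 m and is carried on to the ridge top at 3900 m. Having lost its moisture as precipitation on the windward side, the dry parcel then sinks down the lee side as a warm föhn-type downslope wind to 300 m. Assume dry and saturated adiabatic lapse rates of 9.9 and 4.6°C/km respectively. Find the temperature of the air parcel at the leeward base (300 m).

300 → 2000 m (dry, 9.9°C/km): ΔT = -9.9 × 1.7 = -16.83°C → T = -10.93°C
2000 → 3900 m (saturated, 4.6°C/km): ΔT = -4.6 × 1.9 = -8.74°C → T = -19.67°C
3900 → 300 m (dry descent, 9.9°C/km): ΔT = +9.9 × 3.6 = +35.64°C → T = 15.97°C

15.97°C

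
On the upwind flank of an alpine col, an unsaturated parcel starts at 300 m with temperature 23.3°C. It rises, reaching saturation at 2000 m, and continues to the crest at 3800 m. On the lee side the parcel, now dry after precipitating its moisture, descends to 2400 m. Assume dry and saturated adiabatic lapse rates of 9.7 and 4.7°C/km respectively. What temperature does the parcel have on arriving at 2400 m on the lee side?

11.93°C

Dry to 2000 m: -9.7 × 1.7 km = -16.49°C, so T = 6.81°C.
Saturated to 3800 m: -4.7 × 1.8 km = -8.46°C, so T = -1.65°C.
Dry descent to 2400 m: +9.7 × 1.4 km = +13.58°C, so T = 11.93°C.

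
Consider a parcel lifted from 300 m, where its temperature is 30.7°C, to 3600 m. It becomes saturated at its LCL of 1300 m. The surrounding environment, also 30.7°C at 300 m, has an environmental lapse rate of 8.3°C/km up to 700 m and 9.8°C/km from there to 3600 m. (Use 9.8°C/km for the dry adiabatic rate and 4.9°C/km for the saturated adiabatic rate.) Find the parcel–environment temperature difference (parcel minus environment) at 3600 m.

Parcel:
  300–1300 m, dry: Δz = 1 km ⇒ ΔT = -9.8°C; T = 20.9°C
  1300–3600 m, saturated: Δz = 2.3 km ⇒ ΔT = -11.27°C; T = 9.63°C
Environment:
  300–700 m, environment, lower layer: Δz = 0.4 km ⇒ ΔT = -3.32°C; T = 27.38°C
  700–3600 m, environment, upper layer: Δz = 2.9 km ⇒ ΔT = -28.42°C; T = -1.04°C
T_parcel − T_env = 9.63 − (-1.04) = +10.67°C

+10.67°C (parcel warmer than environment)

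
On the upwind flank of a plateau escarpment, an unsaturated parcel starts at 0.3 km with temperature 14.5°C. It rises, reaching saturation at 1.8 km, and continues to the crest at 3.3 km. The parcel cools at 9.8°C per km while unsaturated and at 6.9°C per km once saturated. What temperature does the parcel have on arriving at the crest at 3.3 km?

From 300 m to 1800 m (dry): cools by 9.8 × 1.5 = 14.7°C, giving -0.2°C.
From 1800 m to 3300 m (saturated): cools by 6.9 × 1.5 = 10.35°C, giving -10.55°C.

-10.55°C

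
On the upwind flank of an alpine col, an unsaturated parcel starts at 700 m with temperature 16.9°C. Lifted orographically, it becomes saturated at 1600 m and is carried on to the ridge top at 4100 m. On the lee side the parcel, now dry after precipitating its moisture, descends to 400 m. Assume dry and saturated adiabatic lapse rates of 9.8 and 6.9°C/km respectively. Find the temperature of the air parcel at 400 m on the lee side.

From 700 m to 1600 m (dry): cools by 9.8 × 0.9 = 8.82°C, giving 8.08°C.
From 1600 m to 4100 m (saturated): cools by 6.9 × 2.5 = 17.25°C, giving -9.17°C.
From 4100 m to 400 m (dry descent): warms by 9.8 × 3.7 = 36.26°C, giving 27.09°C.

27.09°C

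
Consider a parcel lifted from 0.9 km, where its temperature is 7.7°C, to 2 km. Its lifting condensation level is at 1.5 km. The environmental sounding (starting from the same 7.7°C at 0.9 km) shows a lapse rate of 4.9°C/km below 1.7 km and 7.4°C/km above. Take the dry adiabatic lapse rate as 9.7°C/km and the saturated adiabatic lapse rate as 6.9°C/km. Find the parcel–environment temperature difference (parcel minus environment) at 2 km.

Parcel:
  Dry to 1500 m: -9.7 × 0.6 km = -5.82°C, so T = 1.88°C.
  Saturated to 2000 m: -6.9 × 0.5 km = -3.45°C, so T = -1.57°C.
Environment:
  Environment, lower layer to 1700 m: -4.9 × 0.8 km = -3.92°C, so T = 3.78°C.
  Environment, upper layer to 2000 m: -7.4 × 0.3 km = -2.22°C, so T = 1.56°C.
T_parcel − T_env = -1.57 − 1.56 = -3.13°C

-3.13°C (parcel cooler than environment)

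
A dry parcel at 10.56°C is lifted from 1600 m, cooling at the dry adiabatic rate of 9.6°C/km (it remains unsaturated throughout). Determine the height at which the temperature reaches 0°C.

Height above start = (10.56 − 0) / 9.6 = 1.1 km
Altitude = 1600 m + 1100 m = 2700 m

2700 m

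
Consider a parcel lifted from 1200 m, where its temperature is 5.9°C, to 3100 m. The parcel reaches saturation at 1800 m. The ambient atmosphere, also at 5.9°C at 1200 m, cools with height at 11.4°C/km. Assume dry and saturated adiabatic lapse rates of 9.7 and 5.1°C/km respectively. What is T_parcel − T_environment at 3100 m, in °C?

+9.21°C (parcel warmer than environment)

Parcel:
  Dry to 1800 m: -9.7 × 0.6 km = -5.82°C, so T = 0.08°C.
  Saturated to 3100 m: -5.1 × 1.3 km = -6.63°C, so T = -6.55°C.
Environment:
  Environment to 3100 m: -11.4 × 1.9 km = -21.66°C, so T = -15.76°C.
T_parcel − T_env = -6.55 − (-15.76) = +9.21°C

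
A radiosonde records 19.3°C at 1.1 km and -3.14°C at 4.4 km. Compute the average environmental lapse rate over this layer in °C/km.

Γ = −ΔT/Δz = (19.3 − (-3.14)) / (4400 − 1100) m
  = 22.44°C / 3.3 km = 6.8°C/km

6.8°C/km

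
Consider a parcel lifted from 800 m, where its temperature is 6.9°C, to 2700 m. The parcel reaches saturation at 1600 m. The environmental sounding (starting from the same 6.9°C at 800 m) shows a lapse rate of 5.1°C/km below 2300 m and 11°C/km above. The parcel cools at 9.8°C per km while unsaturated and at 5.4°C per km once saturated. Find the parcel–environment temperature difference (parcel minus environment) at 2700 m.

-1.73°C (parcel cooler than environment)

Parcel:
  From 800 m to 1600 m (dry): cools by 9.8 × 0.8 = 7.84°C, giving -0.94°C.
  From 1600 m to 2700 m (saturated): cools by 5.4 × 1.1 = 5.94°C, giving -6.88°C.
Environment:
  From 800 m to 2300 m (environment, lower layer): cools by 5.1 × 1.5 = 7.65°C, giving -0.75°C.
  From 2300 m to 2700 m (environment, upper layer): cools by 11 × 0.4 = 4.4°C, giving -5.15°C.
T_parcel − T_env = -6.88 − (-5.15) = -1.73°C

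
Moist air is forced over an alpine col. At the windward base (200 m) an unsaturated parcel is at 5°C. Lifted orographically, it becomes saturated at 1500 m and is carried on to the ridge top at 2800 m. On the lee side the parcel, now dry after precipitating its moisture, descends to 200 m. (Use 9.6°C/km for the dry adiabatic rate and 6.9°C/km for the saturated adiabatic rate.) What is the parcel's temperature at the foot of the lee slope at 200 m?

8.51°C

From 200 m to 1500 m (dry): cools by 9.6 × 1.3 = 12.48°C, giving -7.48°C.
From 1500 m to 2800 m (saturated): cools by 6.9 × 1.3 = 8.97°C, giving -16.45°C.
From 2800 m to 200 m (dry descent): warms by 9.6 × 2.6 = 24.96°C, giving 8.51°C.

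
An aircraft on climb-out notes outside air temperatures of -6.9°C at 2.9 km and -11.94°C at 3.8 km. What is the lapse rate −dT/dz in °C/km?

5.6°C/km

Γ = −ΔT/Δz = (-6.9 − (-11.94)) / (3800 − 2900) m
  = 5.04°C / 0.9 km = 5.6°C/km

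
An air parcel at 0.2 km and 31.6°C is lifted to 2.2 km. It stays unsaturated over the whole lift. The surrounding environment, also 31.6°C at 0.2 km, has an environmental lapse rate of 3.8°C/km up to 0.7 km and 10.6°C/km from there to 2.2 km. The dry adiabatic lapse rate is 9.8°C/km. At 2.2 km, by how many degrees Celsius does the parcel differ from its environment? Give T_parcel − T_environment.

-1.8°C (parcel cooler than environment)

Parcel:
  200–2200 m, dry: Δz = 2 km ⇒ ΔT = -19.6°C; T = 12°C
Environment:
  200–700 m, environment, lower layer: Δz = 0.5 km ⇒ ΔT = -1.9°C; T = 29.7°C
  700–2200 m, environment, upper layer: Δz = 1.5 km ⇒ ΔT = -15.9°C; T = 13.8°C
T_parcel − T_env = 12 − 13.8 = -1.8°C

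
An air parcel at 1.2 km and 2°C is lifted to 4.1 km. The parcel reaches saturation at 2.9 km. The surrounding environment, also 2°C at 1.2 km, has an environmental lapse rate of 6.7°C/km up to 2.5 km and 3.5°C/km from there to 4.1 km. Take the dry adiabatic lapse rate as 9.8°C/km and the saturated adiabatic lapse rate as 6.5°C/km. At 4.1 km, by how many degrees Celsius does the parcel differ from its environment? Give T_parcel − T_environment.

-10.15°C (parcel cooler than environment)

Parcel:
  1200 → 2900 m (dry, 9.8°C/km): ΔT = -9.8 × 1.7 = -16.66°C → T = -14.66°C
  2900 → 4100 m (saturated, 6.5°C/km): ΔT = -6.5 × 1.2 = -7.8°C → T = -22.46°C
Environment:
  1200 → 2500 m (environment, lower layer, 6.7°C/km): ΔT = -6.7 × 1.3 = -8.71°C → T = -6.71°C
  2500 → 4100 m (environment, upper layer, 3.5°C/km): ΔT = -3.5 × 1.6 = -5.6°C → T = -12.31°C
T_parcel − T_env = -22.46 − (-12.31) = -10.15°C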